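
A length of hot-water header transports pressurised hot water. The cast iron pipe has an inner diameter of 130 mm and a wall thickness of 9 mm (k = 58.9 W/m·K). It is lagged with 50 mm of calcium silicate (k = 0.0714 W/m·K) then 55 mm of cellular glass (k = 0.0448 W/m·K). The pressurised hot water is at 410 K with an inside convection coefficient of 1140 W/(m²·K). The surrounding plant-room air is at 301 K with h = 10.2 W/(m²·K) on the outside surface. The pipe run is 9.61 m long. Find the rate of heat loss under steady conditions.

Cylindrical conduction, so R = ln(r₂/r₁)/(2πkL) per layer, in series:
R_inner film = 1/(h_i·2πr₁L) = 1/(1140×2π×0.065×9.61) = 2.235×10^-4 K/W
R_cast iron pipe wall = ln(74/65)/(2π×58.9×9.61) = 3.646×10^-5 K/W
R_calcium silicate = ln(124/74)/(2π×0.0714×9.61) = 0.1197 K/W
R_cellular glass = ln(179/124)/(2π×0.0448×9.61) = 0.1357 K/W
R_outer film = 1/(h_o·2πr_oL) = 1/(10.2×2π×0.179×9.61) = 0.009071 K/W
R_total = 0.2648 K/W
Q = ΔT/R_total = 109/0.2648

Q ≈ 412 W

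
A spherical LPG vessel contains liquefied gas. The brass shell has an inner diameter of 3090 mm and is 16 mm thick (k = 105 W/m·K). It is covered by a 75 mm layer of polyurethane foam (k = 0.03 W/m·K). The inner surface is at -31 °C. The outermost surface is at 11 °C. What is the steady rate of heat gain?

Q ≈ 539 W

For a spherical shell R = (1/r₁ − 1/r₂)/(4πk); film R = 1/(h·4πr²). In series:
R_brass shell = (1/1.545 − 1/1.561)/(4π×105) = 5.028×10^-6 K/W
R_polyurethane foam = (1/1.561 − 1/1.636)/(4π×0.03) = 0.0779 K/W
R_total = 0.07791 K/W
Q = ΔT/R_total = 42/0.07791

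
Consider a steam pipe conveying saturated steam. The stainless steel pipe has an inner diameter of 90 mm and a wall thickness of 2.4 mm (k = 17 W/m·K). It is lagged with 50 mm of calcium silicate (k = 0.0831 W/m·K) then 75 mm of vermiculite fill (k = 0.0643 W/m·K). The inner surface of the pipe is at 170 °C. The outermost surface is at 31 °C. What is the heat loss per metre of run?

Per-layer cylindrical resistances, series-summed:
R_stainless steel pipe wall = ln(47.4/45)/(2π×17×1) = 4.864×10^-4 K/W
R_calcium silicate = ln(97.4/47.4)/(2π×0.0831×1) = 1.379 K/W
R_vermiculite fill = ln(172.4/97.4)/(2π×0.0643×1) = 1.413 K/W
R_total = 2.793 K/W
Q = ΔT/R_total = 139/2.793

q′ ≈ 49.8 W/m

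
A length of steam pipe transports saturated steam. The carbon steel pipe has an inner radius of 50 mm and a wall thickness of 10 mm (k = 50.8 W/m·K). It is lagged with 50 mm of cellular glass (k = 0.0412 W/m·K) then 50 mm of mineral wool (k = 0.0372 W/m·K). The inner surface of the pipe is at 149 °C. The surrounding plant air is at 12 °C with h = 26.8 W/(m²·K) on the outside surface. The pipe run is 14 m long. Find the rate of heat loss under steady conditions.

Radial resistances (cylindrical: R_cond = ln(r_o/r_i)/(2πkL), R_conv = 1/(h·2πrL)):
R_carbon steel pipe wall = ln(60/50)/(2π×50.8×14) = 4.08×10^-5 K/W
R_cellular glass = ln(110/60)/(2π×0.0412×14) = 0.1672 K/W
R_mineral wool = ln(160/110)/(2π×0.0372×14) = 0.1145 K/W
R_outer film = 1/(h_o·2πr_oL) = 1/(26.8×2π×0.16×14) = 0.002651 K/W
R_total = 0.2844 K/W
Q = ΔT/R_total = 137/0.2844

Q ≈ 482 W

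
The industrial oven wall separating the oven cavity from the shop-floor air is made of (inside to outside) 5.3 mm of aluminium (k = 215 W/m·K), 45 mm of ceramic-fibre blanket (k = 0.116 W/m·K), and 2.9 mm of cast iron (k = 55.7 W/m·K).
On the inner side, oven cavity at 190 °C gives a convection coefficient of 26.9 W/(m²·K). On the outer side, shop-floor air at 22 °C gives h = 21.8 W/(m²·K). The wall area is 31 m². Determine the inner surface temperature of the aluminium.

Model the wall as resistances in series:
R_inner film = 1/(h_i·A) = 1/(26.9×31) = 0.001199 K/W
R_aluminium = L/(kA) = 0.0053/(215×31) = 7.952×10^-7 K/W
R_ceramic-fibre blanket = L/(kA) = 0.045/(0.116×31) = 0.01251 K/W
R_cast iron = L/(kA) = 0.0029/(55.7×31) = 1.68×10^-6 K/W
R_outer film = 1/(h_o·A) = 1/(21.8×31) = 0.00148 K/W
R_total = 0.0152 K/W;  Q = ΔT/R_total = 168/0.0152 = 11060 W
T_interface = T_inner − Q·ΣR(inner→interface) = 190 − 11100×0.001199

T ≈ 177 °C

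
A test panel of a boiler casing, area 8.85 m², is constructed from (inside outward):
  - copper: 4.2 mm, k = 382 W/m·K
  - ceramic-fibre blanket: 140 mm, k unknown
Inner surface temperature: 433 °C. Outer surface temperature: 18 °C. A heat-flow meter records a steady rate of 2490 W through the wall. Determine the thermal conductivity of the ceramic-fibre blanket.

k ≈ 0.0949 W/(m·K)

Series thermal resistances:
R_copper = L/(kA) = 0.0042/(382×8.85) = 1.242×10^-6 K/W
Sum of known resistances R_other = 1.242×10^-6 K/W
Total R = ΔT/Q = 415/2490 = 0.1667 K/W
R_ceramic-fibre blanket = R_total − R_other = 0.1667 K/W
k = L/(R·A) = 0.14/(0.1667×8.85)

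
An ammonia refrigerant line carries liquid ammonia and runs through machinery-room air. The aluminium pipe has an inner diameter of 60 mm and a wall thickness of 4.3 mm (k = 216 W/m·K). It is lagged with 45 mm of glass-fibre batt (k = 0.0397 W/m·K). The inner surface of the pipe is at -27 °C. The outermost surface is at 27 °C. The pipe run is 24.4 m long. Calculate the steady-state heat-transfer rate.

Q ≈ 392 W

For a radial system each layer contributes R = ln(r_out/r_in)/(2πkL); films add R = 1/(hA).
R_aluminium pipe wall = ln(34.3/30)/(2π×216×24.4) = 4.045×10^-6 K/W
R_glass-fibre batt = ln(79.3/34.3)/(2π×0.0397×24.4) = 0.1377 K/W
R_total = 0.1377 K/W
Q = ΔT/R_total = 54/0.1377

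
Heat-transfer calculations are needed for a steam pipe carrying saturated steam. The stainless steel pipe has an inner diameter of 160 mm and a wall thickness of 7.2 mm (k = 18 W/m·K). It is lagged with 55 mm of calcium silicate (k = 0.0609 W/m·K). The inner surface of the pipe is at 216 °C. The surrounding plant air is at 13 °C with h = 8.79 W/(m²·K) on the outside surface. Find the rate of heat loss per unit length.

q′ ≈ 144 W/m

For a radial system each layer contributes R = ln(r_out/r_in)/(2πkL); films add R = 1/(hA).
R_stainless steel pipe wall = ln(87.2/80)/(2π×18×1) = 7.62×10^-4 K/W
R_calcium silicate = ln(142.2/87.2)/(2π×0.0609×1) = 1.278 K/W
R_outer film = 1/(h_o·2πr_oL) = 1/(8.79×2π×0.1422×1) = 0.1273 K/W
R_total = 1.406 K/W
Q = ΔT/R_total = 203/1.406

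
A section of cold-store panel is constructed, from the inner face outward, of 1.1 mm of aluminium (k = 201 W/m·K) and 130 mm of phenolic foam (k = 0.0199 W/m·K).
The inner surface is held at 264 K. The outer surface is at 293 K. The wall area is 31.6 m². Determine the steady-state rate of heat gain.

Model the wall as resistances in series:
R_aluminium = L/(kA) = 0.0011/(201×31.6) = 1.732×10^-7 K/W
R_phenolic foam = L/(kA) = 0.13/(0.0199×31.6) = 0.2067 K/W
R_total = 0.2067 K/W
Q = ΔT / R_total = 29 / 0.2067

Q ≈ 140 W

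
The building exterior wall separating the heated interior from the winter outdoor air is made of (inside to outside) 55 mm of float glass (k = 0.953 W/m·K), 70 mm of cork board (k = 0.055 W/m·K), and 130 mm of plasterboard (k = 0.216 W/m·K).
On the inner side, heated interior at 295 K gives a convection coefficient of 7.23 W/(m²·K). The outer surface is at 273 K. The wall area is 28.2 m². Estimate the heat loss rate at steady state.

Q ≈ 300 W

Using the resistance-network approach (series):
R_inner film = 1/(h_i·A) = 1/(7.23×28.2) = 0.004905 K/W
R_float glass = L/(kA) = 0.055/(0.953×28.2) = 0.002047 K/W
R_cork board = L/(kA) = 0.07/(0.055×28.2) = 0.04513 K/W
R_plasterboard = L/(kA) = 0.13/(0.216×28.2) = 0.02134 K/W
R_total = 0.07343 K/W
Q = ΔT / R_total = 22 / 0.07343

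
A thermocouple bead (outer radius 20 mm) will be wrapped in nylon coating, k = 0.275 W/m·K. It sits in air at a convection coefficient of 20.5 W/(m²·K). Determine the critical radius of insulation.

For a sphere r_cr = 2k/h = 2×0.275/20.5
r_cr = 26.8 mm; since the bare radius (20 mm) is below r_cr, adding a thin layer of insulation will *increase* heat loss.

r_cr ≈ 26.8 mm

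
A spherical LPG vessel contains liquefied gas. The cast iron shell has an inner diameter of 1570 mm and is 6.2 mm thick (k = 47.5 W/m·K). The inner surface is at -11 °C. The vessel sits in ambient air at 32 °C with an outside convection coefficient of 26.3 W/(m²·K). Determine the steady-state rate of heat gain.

Q ≈ 8870 W

Radial (spherical) resistances in series:
R_cast iron shell = (1/0.785 − 1/0.7912)/(4π×47.5) = 1.672×10^-5 K/W
R_outer film = 1/(h·4πr_o²) = 1/(26.3×4π×0.7912²) = 0.004834 K/W
R_total = 0.00485 K/W
Q = ΔT/R_total = 43/0.00485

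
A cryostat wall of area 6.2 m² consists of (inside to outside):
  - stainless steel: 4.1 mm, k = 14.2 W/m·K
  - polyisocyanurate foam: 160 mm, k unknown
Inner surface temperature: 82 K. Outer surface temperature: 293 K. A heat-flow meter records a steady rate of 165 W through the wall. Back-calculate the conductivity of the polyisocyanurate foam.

k ≈ 0.0202 W/(m·K)

Series thermal resistances:
R_stainless steel = L/(kA) = 0.0041/(14.2×6.2) = 4.657×10^-5 K/W
Sum of known resistances R_other = 4.657×10^-5 K/W
Total R = ΔT/Q = 211/165 = 1.279 K/W
R_polyisocyanurate foam = R_total − R_other = 1.279 K/W
k = L/(R·A) = 0.16/(1.279×6.2)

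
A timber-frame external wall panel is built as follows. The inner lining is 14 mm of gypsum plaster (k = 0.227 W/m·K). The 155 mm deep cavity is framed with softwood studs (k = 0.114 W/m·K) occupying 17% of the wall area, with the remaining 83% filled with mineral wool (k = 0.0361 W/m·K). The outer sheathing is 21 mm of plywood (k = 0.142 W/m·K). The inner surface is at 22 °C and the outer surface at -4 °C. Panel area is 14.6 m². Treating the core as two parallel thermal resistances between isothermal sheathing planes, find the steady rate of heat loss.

Q ≈ 113 W

Sheathing layers in series; stud and cavity paths in parallel between them.
R_inner = 0.014/(0.227×14.6) = 0.004224 K/W
R_stud  = 0.155/(0.114×0.17×14.6) = 0.5478 K/W
R_cav   = 0.155/(0.0361×0.83×14.6) = 0.3543 K/W
1/R_core = 1/R_stud + 1/R_cav → R_core = 0.2152 K/W
R_outer = 0.021/(0.142×14.6) = 0.01013 K/W
R_total = 0.2295 K/W
Q = ΔT/R_total = 26/0.2295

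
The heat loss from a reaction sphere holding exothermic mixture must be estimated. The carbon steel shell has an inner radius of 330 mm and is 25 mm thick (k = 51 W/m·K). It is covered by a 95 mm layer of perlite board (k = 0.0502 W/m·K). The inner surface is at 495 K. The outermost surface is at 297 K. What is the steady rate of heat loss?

Each spherical layer contributes R = (1/r_i − 1/r_o)/(4πk):
R_carbon steel shell = (1/0.33 − 1/0.355)/(4π×51) = 3.33×10^-4 K/W
R_perlite board = (1/0.355 − 1/0.45)/(4π×0.0502) = 0.9427 K/W
R_total = 0.943 K/W
Q = ΔT/R_total = 198/0.943

Q ≈ 210 W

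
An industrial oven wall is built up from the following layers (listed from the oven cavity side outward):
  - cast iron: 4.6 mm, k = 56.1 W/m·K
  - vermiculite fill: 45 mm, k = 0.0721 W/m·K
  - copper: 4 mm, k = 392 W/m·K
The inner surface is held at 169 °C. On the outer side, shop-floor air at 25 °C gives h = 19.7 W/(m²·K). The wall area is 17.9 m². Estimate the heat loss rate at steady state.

Model the wall as resistances in series:
R_cast iron = L/(kA) = 0.0046/(56.1×17.9) = 4.581×10^-6 K/W
R_vermiculite fill = L/(kA) = 0.045/(0.0721×17.9) = 0.03487 K/W
R_copper = L/(kA) = 0.004/(392×17.9) = 5.701×10^-7 K/W
R_outer film = 1/(h_o·A) = 1/(19.7×17.9) = 0.002836 K/W
R_total = 0.03771 K/W
Q = ΔT / R_total = 144 / 0.03771

Q ≈ 3820 W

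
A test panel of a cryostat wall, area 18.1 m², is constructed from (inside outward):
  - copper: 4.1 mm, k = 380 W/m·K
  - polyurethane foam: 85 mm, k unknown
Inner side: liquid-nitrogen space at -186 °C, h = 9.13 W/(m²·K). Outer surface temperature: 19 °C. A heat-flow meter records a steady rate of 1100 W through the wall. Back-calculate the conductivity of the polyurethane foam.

Using the resistance-network approach (series):
R_inner film = 1/(h_i·A) = 1/(9.13×18.1) = 0.006051 K/W
R_copper = L/(kA) = 0.0041/(380×18.1) = 5.961×10^-7 K/W
Sum of known resistances R_other = 0.006052 K/W
Total R = ΔT/Q = 205/1100 = 0.1864 K/W
R_polyurethane foam = R_total − R_other = 0.1803 K/W
k = L/(R·A) = 0.085/(0.1803×18.1)

k ≈ 0.026 W/(m·K)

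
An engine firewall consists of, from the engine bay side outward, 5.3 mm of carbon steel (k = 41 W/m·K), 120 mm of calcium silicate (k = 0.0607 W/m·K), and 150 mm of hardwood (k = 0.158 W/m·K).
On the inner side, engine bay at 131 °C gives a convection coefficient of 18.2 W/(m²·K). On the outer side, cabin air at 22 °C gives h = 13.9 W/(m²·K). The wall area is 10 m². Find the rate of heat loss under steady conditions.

Q ≈ 357 W

Series thermal resistances:
R_inner film = 1/(h_i·A) = 1/(18.2×10) = 0.005495 K/W
R_carbon steel = L/(kA) = 0.0053/(41×10) = 1.293×10^-5 K/W
R_calcium silicate = L/(kA) = 0.12/(0.0607×10) = 0.1977 K/W
R_hardwood = L/(kA) = 0.15/(0.158×10) = 0.09494 K/W
R_outer film = 1/(h_o·A) = 1/(13.9×10) = 0.007194 K/W
R_total = 0.3053 K/W
Q = ΔT / R_total = 109 / 0.3053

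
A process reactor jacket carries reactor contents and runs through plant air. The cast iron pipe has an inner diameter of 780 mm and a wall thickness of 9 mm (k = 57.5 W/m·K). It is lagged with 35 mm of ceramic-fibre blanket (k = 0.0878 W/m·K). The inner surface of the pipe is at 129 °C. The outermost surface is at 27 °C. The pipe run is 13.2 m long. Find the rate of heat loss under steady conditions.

Q ≈ 8830 W

Radial resistances (cylindrical: R_cond = ln(r_o/r_i)/(2πkL), R_conv = 1/(h·2πrL)):
R_cast iron pipe wall = ln(399/390)/(2π×57.5×13.2) = 4.784×10^-6 K/W
R_ceramic-fibre blanket = ln(434/399)/(2π×0.0878×13.2) = 0.01155 K/W
R_total = 0.01155 K/W
Q = ΔT/R_total = 102/0.01155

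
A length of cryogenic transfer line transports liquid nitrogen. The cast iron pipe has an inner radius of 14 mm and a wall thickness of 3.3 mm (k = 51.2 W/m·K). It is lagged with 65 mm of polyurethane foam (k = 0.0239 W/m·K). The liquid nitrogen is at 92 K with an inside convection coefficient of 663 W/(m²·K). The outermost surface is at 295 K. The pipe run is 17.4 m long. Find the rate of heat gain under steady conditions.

Q ≈ 340 W

Cylindrical conduction, so R = ln(r₂/r₁)/(2πkL) per layer, in series:
R_inner film = 1/(h_i·2πr₁L) = 1/(663×2π×0.014×17.4) = 9.854×10^-4 K/W
R_cast iron pipe wall = ln(17.3/14)/(2π×51.2×17.4) = 3.781×10^-5 K/W
R_polyurethane foam = ln(82.3/17.3)/(2π×0.0239×17.4) = 0.5969 K/W
R_total = 0.5979 K/W
Q = ΔT/R_total = 203/0.5979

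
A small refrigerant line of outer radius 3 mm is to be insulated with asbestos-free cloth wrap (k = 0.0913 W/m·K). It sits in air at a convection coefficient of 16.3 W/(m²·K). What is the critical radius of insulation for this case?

For a cylinder r_cr = k/h = 0.0913/16.3
r_cr = 5.6 mm; since the bare radius (3 mm) is below r_cr, adding a thin layer of insulation will *increase* heat loss.

r_cr ≈ 5.6 mm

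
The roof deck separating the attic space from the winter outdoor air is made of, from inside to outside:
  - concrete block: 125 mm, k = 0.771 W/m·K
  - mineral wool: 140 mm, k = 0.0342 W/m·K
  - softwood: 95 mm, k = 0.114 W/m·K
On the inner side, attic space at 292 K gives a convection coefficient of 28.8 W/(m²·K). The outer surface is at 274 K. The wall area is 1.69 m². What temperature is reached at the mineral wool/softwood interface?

Thermal resistances in series:
R_inner film = 1/(h_i·A) = 1/(28.8×1.69) = 0.02055 K/W
R_concrete block = L/(kA) = 0.125/(0.771×1.69) = 0.09593 K/W
R_mineral wool = L/(kA) = 0.14/(0.0342×1.69) = 2.422 K/W
R_softwood = L/(kA) = 0.095/(0.114×1.69) = 0.4931 K/W
R_total = 3.032 K/W;  Q = ΔT/R_total = 18/3.032 = 5.937 W
T_interface = T_inner − Q·ΣR(inner→interface) = 292 − 5.94×2.539

T ≈ 277 K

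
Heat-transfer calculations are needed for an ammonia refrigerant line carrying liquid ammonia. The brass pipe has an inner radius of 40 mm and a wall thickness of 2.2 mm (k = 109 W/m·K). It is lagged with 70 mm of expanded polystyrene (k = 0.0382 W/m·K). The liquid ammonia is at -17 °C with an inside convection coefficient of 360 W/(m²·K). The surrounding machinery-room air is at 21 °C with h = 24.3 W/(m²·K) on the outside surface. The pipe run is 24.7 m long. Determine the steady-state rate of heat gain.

Q ≈ 227 W

Cylindrical conduction, so R = ln(r₂/r₁)/(2πkL) per layer, in series:
R_inner film = 1/(h_i·2πr₁L) = 1/(360×2π×0.04×24.7) = 4.475×10^-4 K/W
R_brass pipe wall = ln(42.2/40)/(2π×109×24.7) = 3.165×10^-6 K/W
R_expanded polystyrene = ln(112.2/42.2)/(2π×0.0382×24.7) = 0.1649 K/W
R_outer film = 1/(h_o·2πr_oL) = 1/(24.3×2π×0.1122×24.7) = 0.002363 K/W
R_total = 0.1678 K/W
Q = ΔT/R_total = 38/0.1678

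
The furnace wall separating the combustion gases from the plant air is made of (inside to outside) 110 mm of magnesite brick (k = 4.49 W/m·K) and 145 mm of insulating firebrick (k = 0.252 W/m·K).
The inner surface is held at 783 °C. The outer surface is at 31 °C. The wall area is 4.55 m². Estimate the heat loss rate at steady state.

Using the resistance-network approach (series):
R_magnesite brick = L/(kA) = 0.11/(4.49×4.55) = 0.005384 K/W
R_insulating firebrick = L/(kA) = 0.145/(0.252×4.55) = 0.1265 K/W
R_total = 0.1318 K/W
Q = ΔT / R_total = 752 / 0.1318

Q ≈ 5700 W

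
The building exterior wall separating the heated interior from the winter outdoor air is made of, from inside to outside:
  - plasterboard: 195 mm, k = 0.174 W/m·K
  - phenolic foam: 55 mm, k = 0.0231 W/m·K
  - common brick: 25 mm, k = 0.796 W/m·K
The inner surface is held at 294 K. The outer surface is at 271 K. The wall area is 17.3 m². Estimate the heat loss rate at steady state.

Treating each layer as a thermal resistance in series:
R_plasterboard = L/(kA) = 0.195/(0.174×17.3) = 0.06478 K/W
R_phenolic foam = L/(kA) = 0.055/(0.0231×17.3) = 0.1376 K/W
R_common brick = L/(kA) = 0.025/(0.796×17.3) = 0.001815 K/W
R_total = 0.2042 K/W
Q = ΔT / R_total = 23 / 0.2042

Q ≈ 113 W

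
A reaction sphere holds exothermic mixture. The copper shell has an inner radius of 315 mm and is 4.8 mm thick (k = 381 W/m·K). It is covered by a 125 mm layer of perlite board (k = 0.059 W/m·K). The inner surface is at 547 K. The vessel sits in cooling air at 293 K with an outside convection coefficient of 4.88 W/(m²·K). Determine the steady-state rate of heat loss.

Q ≈ 200 W

For a spherical shell R = (1/r₁ − 1/r₂)/(4πk); film R = 1/(h·4πr²). In series:
R_copper shell = (1/0.315 − 1/0.3198)/(4π×381) = 9.952×10^-6 K/W
R_perlite board = (1/0.3198 − 1/0.4448)/(4π×0.059) = 1.185 K/W
R_outer film = 1/(h·4πr_o²) = 1/(4.88×4π×0.4448²) = 0.08242 K/W
R_total = 1.268 K/W
Q = ΔT/R_total = 254/1.268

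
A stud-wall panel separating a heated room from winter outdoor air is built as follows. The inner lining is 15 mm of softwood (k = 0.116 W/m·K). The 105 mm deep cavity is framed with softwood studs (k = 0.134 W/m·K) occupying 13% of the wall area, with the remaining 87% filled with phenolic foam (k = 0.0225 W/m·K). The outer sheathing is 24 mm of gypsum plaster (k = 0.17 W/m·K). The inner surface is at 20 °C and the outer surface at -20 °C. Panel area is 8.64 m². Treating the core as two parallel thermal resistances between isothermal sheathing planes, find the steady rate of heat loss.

Sheathing layers in series; stud and cavity paths in parallel between them.
R_inner = 0.015/(0.116×8.64) = 0.01497 K/W
R_stud  = 0.105/(0.134×0.13×8.64) = 0.6976 K/W
R_cav   = 0.105/(0.0225×0.87×8.64) = 0.6208 K/W
1/R_core = 1/R_stud + 1/R_cav → R_core = 0.3285 K/W
R_outer = 0.024/(0.17×8.64) = 0.01634 K/W
R_total = 0.3598 K/W
Q = ΔT/R_total = 40/0.3598

Q ≈ 111 W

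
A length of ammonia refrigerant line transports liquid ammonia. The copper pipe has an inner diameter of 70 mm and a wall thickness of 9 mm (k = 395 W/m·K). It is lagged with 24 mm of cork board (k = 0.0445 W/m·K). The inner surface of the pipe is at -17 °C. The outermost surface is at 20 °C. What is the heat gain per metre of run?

q′ ≈ 23.8 W/m

Cylindrical conduction, so R = ln(r₂/r₁)/(2πkL) per layer, in series:
R_copper pipe wall = ln(44/35)/(2π×395×1) = 9.221×10^-5 K/W
R_cork board = ln(68/44)/(2π×0.0445×1) = 1.557 K/W
R_total = 1.557 K/W
Q = ΔT/R_total = 37/1.557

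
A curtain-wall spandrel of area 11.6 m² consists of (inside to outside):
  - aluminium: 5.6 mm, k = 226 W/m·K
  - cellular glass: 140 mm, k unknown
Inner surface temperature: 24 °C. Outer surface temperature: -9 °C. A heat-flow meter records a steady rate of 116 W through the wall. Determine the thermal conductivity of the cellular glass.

Treating each layer as a thermal resistance in series:
R_aluminium = L/(kA) = 0.0056/(226×11.6) = 2.136×10^-6 K/W
Sum of known resistances R_other = 2.136×10^-6 K/W
Total R = ΔT/Q = 33/116 = 0.2845 K/W
R_cellular glass = R_total − R_other = 0.2845 K/W
k = L/(R·A) = 0.14/(0.2845×11.6)

k ≈ 0.0424 W/(m·K)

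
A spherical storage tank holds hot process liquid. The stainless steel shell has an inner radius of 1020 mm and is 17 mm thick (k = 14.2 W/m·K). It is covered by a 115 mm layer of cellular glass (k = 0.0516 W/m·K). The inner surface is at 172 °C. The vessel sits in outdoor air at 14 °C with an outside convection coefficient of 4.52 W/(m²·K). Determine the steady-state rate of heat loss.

For a spherical shell R = (1/r₁ − 1/r₂)/(4πk); film R = 1/(h·4πr²). In series:
R_stainless steel shell = (1/1.02 − 1/1.037)/(4π×14.2) = 9.007×10^-5 K/W
R_cellular glass = (1/1.037 − 1/1.152)/(4π×0.0516) = 0.1485 K/W
R_outer film = 1/(h·4πr_o²) = 1/(4.52×4π×1.152²) = 0.01327 K/W
R_total = 0.1618 K/W
Q = ΔT/R_total = 158/0.1618

Q ≈ 976 W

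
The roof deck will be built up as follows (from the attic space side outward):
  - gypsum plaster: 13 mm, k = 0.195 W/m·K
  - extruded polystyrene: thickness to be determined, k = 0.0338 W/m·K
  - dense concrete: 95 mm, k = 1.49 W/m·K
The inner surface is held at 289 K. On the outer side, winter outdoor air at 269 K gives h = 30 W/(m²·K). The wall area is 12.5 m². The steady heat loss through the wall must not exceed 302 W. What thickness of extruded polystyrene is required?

Model the wall as resistances in series:
R_gypsum plaster = L/(kA) = 0.013/(0.195×12.5) = 0.005333 K/W
R_dense concrete = L/(kA) = 0.095/(1.49×12.5) = 0.005101 K/W
R_outer film = 1/(h_o·A) = 1/(30×12.5) = 0.002667 K/W
Sum of the known resistances R_other = 0.0131 K/W
Required total resistance R_tot = ΔT/Q_allow = 20/302 = 0.06623 K/W
R_extruded polystyrene = R_tot − R_other = 0.05312 K/W
L = R·k·A = 0.05312×0.0338×12.5

L ≈ 22.4 mm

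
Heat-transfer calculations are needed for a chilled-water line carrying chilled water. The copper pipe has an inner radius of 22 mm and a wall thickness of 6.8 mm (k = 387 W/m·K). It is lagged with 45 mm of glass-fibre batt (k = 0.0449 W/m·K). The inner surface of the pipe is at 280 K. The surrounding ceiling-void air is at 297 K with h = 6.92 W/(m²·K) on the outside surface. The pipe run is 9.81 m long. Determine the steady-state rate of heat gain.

Per-layer cylindrical resistances, series-summed:
R_copper pipe wall = ln(28.8/22)/(2π×387×9.81) = 1.129×10^-5 K/W
R_glass-fibre batt = ln(73.8/28.8)/(2π×0.0449×9.81) = 0.34 K/W
R_outer film = 1/(h_o·2πr_oL) = 1/(6.92×2π×0.0738×9.81) = 0.03177 K/W
R_total = 0.3718 K/W
Q = ΔT/R_total = 17/0.3718

Q ≈ 45.7 W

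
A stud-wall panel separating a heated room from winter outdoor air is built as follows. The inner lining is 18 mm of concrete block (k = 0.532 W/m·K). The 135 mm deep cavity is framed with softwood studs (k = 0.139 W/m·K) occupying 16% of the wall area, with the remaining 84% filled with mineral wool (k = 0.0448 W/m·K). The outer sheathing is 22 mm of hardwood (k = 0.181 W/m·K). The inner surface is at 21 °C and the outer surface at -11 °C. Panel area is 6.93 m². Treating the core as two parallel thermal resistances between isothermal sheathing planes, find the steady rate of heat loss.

Sheathing layers in series; stud and cavity paths in parallel between them.
R_inner = 0.018/(0.532×6.93) = 0.004882 K/W
R_stud  = 0.135/(0.139×0.16×6.93) = 0.8759 K/W
R_cav   = 0.135/(0.0448×0.84×6.93) = 0.5177 K/W
1/R_core = 1/R_stud + 1/R_cav → R_core = 0.3254 K/W
R_outer = 0.022/(0.181×6.93) = 0.01754 K/W
R_total = 0.3478 K/W
Q = ΔT/R_total = 32/0.3478

Q ≈ 92 W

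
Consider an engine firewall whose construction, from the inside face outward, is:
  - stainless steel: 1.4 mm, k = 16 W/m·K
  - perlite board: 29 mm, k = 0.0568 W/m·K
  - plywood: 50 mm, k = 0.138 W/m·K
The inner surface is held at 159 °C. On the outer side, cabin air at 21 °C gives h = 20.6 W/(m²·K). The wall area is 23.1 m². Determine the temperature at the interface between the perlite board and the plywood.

T ≈ 82.5 °C

Using the resistance-network approach (series):
R_stainless steel = L/(kA) = 0.0014/(16×23.1) = 3.788×10^-6 K/W
R_perlite board = L/(kA) = 0.029/(0.0568×23.1) = 0.0221 K/W
R_plywood = L/(kA) = 0.05/(0.138×23.1) = 0.01568 K/W
R_outer film = 1/(h_o·A) = 1/(20.6×23.1) = 0.002101 K/W
R_total = 0.03989 K/W;  Q = ΔT/R_total = 138/0.03989 = 3459 W
T_interface = T_inner − Q·ΣR(inner→interface) = 159 − 3460×0.02211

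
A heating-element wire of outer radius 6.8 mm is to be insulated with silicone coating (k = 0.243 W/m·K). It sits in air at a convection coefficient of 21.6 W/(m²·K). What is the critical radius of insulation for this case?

For a cylinder r_cr = k/h = 0.243/21.6
r_cr = 11.2 mm; since the bare radius (6.8 mm) is below r_cr, adding a thin layer of insulation will *increase* heat loss.

r_cr ≈ 11.2 mm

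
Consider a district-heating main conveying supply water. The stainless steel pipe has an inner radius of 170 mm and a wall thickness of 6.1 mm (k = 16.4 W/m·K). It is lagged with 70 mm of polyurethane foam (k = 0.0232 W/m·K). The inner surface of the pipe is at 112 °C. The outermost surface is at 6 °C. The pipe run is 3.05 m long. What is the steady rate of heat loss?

Q ≈ 141 W

Radial resistances (cylindrical: R_cond = ln(r_o/r_i)/(2πkL), R_conv = 1/(h·2πrL)):
R_stainless steel pipe wall = ln(176.1/170)/(2π×16.4×3.05) = 1.122×10^-4 K/W
R_polyurethane foam = ln(246.1/176.1)/(2π×0.0232×3.05) = 0.7528 K/W
R_total = 0.7529 K/W
Q = ΔT/R_total = 106/0.7529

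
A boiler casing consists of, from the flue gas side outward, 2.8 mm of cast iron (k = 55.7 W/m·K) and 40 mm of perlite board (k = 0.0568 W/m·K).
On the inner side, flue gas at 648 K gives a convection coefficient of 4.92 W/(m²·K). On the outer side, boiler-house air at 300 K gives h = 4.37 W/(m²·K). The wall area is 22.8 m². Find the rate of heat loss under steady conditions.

Treating each layer as a thermal resistance in series:
R_inner film = 1/(h_i·A) = 1/(4.92×22.8) = 0.008915 K/W
R_cast iron = L/(kA) = 0.0028/(55.7×22.8) = 2.205×10^-6 K/W
R_perlite board = L/(kA) = 0.04/(0.0568×22.8) = 0.03089 K/W
R_outer film = 1/(h_o·A) = 1/(4.37×22.8) = 0.01004 K/W
R_total = 0.04984 K/W
Q = ΔT / R_total = 348 / 0.04984

Q ≈ 6980 W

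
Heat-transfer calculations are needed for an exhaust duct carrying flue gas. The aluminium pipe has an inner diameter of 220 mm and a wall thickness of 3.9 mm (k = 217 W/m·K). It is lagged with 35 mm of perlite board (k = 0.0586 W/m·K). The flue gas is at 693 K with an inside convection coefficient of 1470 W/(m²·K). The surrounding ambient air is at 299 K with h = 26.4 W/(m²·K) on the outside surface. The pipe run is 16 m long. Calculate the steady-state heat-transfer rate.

Q ≈ 8200 W

Per-layer cylindrical resistances, series-summed:
R_inner film = 1/(h_i·2πr₁L) = 1/(1470×2π×0.11×16) = 6.152×10^-5 K/W
R_aluminium pipe wall = ln(113.9/110)/(2π×217×16) = 1.597×10^-6 K/W
R_perlite board = ln(148.9/113.9)/(2π×0.0586×16) = 0.04548 K/W
R_outer film = 1/(h_o·2πr_oL) = 1/(26.4×2π×0.1489×16) = 0.00253 K/W
R_total = 0.04808 K/W
Q = ΔT/R_total = 394/0.04808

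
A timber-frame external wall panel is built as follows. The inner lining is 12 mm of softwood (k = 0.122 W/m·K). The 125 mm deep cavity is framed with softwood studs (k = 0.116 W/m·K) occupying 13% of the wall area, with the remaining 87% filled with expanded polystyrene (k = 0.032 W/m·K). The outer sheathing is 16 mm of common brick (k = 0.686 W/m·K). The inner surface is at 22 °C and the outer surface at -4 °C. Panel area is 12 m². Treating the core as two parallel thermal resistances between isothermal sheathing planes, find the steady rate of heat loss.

Q ≈ 103 W

Sheathing layers in series; stud and cavity paths in parallel between them.
R_inner = 0.012/(0.122×12) = 0.008197 K/W
R_stud  = 0.125/(0.116×0.13×12) = 0.6908 K/W
R_cav   = 0.125/(0.032×0.87×12) = 0.3742 K/W
1/R_core = 1/R_stud + 1/R_cav → R_core = 0.2427 K/W
R_outer = 0.016/(0.686×12) = 0.001944 K/W
R_total = 0.2528 K/W
Q = ΔT/R_total = 26/0.2528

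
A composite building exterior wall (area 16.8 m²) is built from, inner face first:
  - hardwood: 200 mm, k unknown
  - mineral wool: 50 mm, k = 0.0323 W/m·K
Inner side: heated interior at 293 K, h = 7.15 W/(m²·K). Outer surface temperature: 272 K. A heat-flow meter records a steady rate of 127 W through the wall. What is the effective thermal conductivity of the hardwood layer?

k ≈ 0.183 W/(m·K)

Series thermal resistances:
R_inner film = 1/(h_i·A) = 1/(7.15×16.8) = 0.008325 K/W
R_mineral wool = L/(kA) = 0.05/(0.0323×16.8) = 0.09214 K/W
Sum of known resistances R_other = 0.1005 K/W
Total R = ΔT/Q = 21/127 = 0.1654 K/W
R_hardwood = R_total − R_other = 0.06489 K/W
k = L/(R·A) = 0.2/(0.06489×16.8)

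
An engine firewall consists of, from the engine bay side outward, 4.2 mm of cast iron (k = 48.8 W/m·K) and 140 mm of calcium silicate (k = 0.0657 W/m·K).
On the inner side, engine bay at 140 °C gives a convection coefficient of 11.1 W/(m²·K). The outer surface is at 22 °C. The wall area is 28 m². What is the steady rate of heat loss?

Using the resistance-network approach (series):
R_inner film = 1/(h_i·A) = 1/(11.1×28) = 0.003218 K/W
R_cast iron = L/(kA) = 0.0042/(48.8×28) = 3.074×10^-6 K/W
R_calcium silicate = L/(kA) = 0.14/(0.0657×28) = 0.0761 K/W
R_total = 0.07932 K/W
Q = ΔT / R_total = 118 / 0.07932

Q ≈ 1490 W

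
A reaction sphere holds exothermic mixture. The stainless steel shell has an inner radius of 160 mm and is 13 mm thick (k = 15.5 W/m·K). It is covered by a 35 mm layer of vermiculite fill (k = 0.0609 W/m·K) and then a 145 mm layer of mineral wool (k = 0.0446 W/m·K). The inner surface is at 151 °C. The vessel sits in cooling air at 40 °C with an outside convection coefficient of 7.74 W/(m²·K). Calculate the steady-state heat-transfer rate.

Q ≈ 22.7 W

For a spherical shell R = (1/r₁ − 1/r₂)/(4πk); film R = 1/(h·4πr²). In series:
R_stainless steel shell = (1/0.16 − 1/0.173)/(4π×15.5) = 0.002411 K/W
R_vermiculite fill = (1/0.173 − 1/0.208)/(4π×0.0609) = 1.271 K/W
R_mineral wool = (1/0.208 − 1/0.353)/(4π×0.0446) = 3.524 K/W
R_outer film = 1/(h·4πr_o²) = 1/(7.74×4π×0.353²) = 0.08251 K/W
R_total = 4.879 K/W
Q = ΔT/R_total = 111/4.879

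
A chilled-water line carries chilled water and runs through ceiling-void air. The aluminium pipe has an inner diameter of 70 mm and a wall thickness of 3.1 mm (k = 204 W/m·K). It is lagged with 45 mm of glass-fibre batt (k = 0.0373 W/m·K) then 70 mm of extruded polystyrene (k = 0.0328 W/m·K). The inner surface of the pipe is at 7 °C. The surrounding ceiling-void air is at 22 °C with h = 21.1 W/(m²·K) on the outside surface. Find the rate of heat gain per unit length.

Treating each annulus and film as a series resistance:
R_aluminium pipe wall = ln(38.1/35)/(2π×204×1) = 6.621×10^-5 K/W
R_glass-fibre batt = ln(83.1/38.1)/(2π×0.0373×1) = 3.327 K/W
R_extruded polystyrene = ln(153.1/83.1)/(2π×0.0328×1) = 2.965 K/W
R_outer film = 1/(h_o·2πr_oL) = 1/(21.1×2π×0.1531×1) = 0.04927 K/W
R_total = 6.342 K/W
Q = ΔT/R_total = 15/6.342

q′ ≈ 2.37 W/m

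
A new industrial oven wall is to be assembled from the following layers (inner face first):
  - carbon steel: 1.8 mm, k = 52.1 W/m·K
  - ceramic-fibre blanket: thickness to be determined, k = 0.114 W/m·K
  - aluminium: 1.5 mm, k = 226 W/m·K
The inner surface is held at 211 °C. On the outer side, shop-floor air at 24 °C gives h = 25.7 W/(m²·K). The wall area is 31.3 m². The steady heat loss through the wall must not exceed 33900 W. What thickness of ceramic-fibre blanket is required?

Thermal resistances in series:
R_carbon steel = L/(kA) = 0.0018/(52.1×31.3) = 1.104×10^-6 K/W
R_aluminium = L/(kA) = 0.0015/(226×31.3) = 2.121×10^-7 K/W
R_outer film = 1/(h_o·A) = 1/(25.7×31.3) = 0.001243 K/W
Sum of the known resistances R_other = 0.001244 K/W
Required total resistance R_tot = ΔT/Q_allow = 187/33900 = 0.005516 K/W
R_ceramic-fibre blanket = R_tot − R_other = 0.004272 K/W
L = R·k·A = 0.004272×0.114×31.3

L ≈ 15.2 mm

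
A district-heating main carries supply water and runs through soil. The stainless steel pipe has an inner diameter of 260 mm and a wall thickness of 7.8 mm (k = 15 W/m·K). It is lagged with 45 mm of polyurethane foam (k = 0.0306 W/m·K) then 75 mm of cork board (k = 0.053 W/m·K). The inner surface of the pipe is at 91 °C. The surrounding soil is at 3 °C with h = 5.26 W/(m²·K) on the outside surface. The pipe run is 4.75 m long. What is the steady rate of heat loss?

For a radial system each layer contributes R = ln(r_out/r_in)/(2πkL); films add R = 1/(hA).
R_stainless steel pipe wall = ln(137.8/130)/(2π×15×4.75) = 1.302×10^-4 K/W
R_polyurethane foam = ln(182.8/137.8)/(2π×0.0306×4.75) = 0.3094 K/W
R_cork board = ln(257.8/182.8)/(2π×0.053×4.75) = 0.2173 K/W
R_outer film = 1/(h_o·2πr_oL) = 1/(5.26×2π×0.2578×4.75) = 0.02471 K/W
R_total = 0.5516 K/W
Q = ΔT/R_total = 88/0.5516

Q ≈ 160 W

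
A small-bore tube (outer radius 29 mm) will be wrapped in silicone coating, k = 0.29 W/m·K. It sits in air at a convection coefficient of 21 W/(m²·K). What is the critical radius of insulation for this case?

r_cr ≈ 13.8 mm

For a cylinder r_cr = k/h = 0.29/21
r_cr = 13.8 mm; since the bare radius (29 mm) is above r_cr, any added insulation will reduce heat loss.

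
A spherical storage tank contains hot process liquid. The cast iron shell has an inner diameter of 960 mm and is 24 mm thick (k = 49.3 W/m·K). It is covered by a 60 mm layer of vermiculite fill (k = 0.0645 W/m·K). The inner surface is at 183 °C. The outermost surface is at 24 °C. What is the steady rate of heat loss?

Each spherical layer contributes R = (1/r_i − 1/r_o)/(4πk):
R_cast iron shell = (1/0.48 − 1/0.504)/(4π×49.3) = 1.601×10^-4 K/W
R_vermiculite fill = (1/0.504 − 1/0.564)/(4π×0.0645) = 0.2604 K/W
R_total = 0.2606 K/W
Q = ΔT/R_total = 159/0.2606

Q ≈ 610 W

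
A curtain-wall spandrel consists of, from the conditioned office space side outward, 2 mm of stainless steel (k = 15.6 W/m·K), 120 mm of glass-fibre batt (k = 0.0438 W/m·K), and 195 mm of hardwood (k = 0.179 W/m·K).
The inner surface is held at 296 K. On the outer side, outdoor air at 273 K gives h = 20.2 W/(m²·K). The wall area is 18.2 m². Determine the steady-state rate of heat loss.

Q ≈ 108 W

Using the resistance-network approach (series):
R_stainless steel = L/(kA) = 0.002/(15.6×18.2) = 7.044×10^-6 K/W
R_glass-fibre batt = L/(kA) = 0.12/(0.0438×18.2) = 0.1505 K/W
R_hardwood = L/(kA) = 0.195/(0.179×18.2) = 0.05986 K/W
R_outer film = 1/(h_o·A) = 1/(20.2×18.2) = 0.00272 K/W
R_total = 0.2131 K/W
Q = ΔT / R_total = 23 / 0.2131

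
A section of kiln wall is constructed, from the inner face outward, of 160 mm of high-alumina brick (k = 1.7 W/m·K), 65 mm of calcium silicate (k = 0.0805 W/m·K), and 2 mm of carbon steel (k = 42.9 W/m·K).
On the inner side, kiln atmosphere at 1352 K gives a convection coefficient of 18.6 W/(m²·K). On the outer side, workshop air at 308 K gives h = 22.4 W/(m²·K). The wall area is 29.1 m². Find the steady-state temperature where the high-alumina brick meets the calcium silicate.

Series thermal resistances:
R_inner film = 1/(h_i·A) = 1/(18.6×29.1) = 0.001848 K/W
R_high-alumina brick = L/(kA) = 0.16/(1.7×29.1) = 0.003234 K/W
R_calcium silicate = L/(kA) = 0.065/(0.0805×29.1) = 0.02775 K/W
R_carbon steel = L/(kA) = 0.002/(42.9×29.1) = 1.602×10^-6 K/W
R_outer film = 1/(h_o·A) = 1/(22.4×29.1) = 0.001534 K/W
R_total = 0.03437 K/W;  Q = ΔT/R_total = 1044/0.03437 = 30380 W
T_interface = T_inner − Q·ΣR(inner→interface) = 1352 − 30400×0.005082

T ≈ 1200 K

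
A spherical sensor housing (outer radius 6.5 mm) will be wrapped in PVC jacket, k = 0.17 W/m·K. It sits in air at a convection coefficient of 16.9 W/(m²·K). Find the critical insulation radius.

For a sphere r_cr = 2k/h = 2×0.17/16.9
r_cr = 20.1 mm; since the bare radius (6.5 mm) is below r_cr, adding a thin layer of insulation will *increase* heat loss.

r_cr ≈ 20.1 mm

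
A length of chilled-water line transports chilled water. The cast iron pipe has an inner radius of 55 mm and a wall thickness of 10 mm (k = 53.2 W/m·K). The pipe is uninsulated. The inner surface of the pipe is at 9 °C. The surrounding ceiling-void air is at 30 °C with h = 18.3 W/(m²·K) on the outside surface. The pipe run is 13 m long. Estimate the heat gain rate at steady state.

Q ≈ 2030 W

Treating each annulus and film as a series resistance:
R_cast iron pipe wall = ln(65/55)/(2π×53.2×13) = 3.844×10^-5 K/W
R_outer film = 1/(h_o·2πr_oL) = 1/(18.3×2π×0.065×13) = 0.01029 K/W
R_total = 0.01033 K/W
Q = ΔT/R_total = 21/0.01033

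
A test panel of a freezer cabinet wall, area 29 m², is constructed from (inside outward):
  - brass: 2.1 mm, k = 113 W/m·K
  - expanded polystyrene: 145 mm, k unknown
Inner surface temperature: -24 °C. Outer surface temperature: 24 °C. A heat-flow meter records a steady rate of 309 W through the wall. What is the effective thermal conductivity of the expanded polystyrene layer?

k ≈ 0.0322 W/(m·K)

Using the resistance-network approach (series):
R_brass = L/(kA) = 0.0021/(113×29) = 6.408×10^-7 K/W
Sum of known resistances R_other = 6.408×10^-7 K/W
Total R = ΔT/Q = 48/309 = 0.1553 K/W
R_expanded polystyrene = R_total − R_other = 0.1553 K/W
k = L/(R·A) = 0.145/(0.1553×29)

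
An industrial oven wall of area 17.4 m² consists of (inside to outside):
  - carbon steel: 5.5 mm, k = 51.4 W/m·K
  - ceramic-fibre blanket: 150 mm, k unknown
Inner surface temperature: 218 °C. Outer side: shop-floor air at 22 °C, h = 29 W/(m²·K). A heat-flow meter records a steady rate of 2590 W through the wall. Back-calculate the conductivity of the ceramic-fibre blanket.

k ≈ 0.117 W/(m·K)

Treating each layer as a thermal resistance in series:
R_carbon steel = L/(kA) = 0.0055/(51.4×17.4) = 6.15×10^-6 K/W
R_outer film = 1/(h_o·A) = 1/(29×17.4) = 0.001982 K/W
Sum of known resistances R_other = 0.001988 K/W
Total R = ΔT/Q = 196/2590 = 0.07568 K/W
R_ceramic-fibre blanket = R_total − R_other = 0.07369 K/W
k = L/(R·A) = 0.15/(0.07369×17.4)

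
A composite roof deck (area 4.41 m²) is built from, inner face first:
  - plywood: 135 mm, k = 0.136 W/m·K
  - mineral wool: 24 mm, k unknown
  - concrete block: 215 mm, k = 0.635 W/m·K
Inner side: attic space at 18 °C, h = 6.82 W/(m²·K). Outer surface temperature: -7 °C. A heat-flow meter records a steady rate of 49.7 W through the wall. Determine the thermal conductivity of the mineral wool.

Thermal resistances in series:
R_inner film = 1/(h_i·A) = 1/(6.82×4.41) = 0.03325 K/W
R_plywood = L/(kA) = 0.135/(0.136×4.41) = 0.2251 K/W
R_concrete block = L/(kA) = 0.215/(0.635×4.41) = 0.07678 K/W
Sum of known resistances R_other = 0.3351 K/W
Total R = ΔT/Q = 25/49.7 = 0.503 K/W
R_mineral wool = R_total − R_other = 0.1679 K/W
k = L/(R·A) = 0.024/(0.1679×4.41)

k ≈ 0.0324 W/(m·K)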